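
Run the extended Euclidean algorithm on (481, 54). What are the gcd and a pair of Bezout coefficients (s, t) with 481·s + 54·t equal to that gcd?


Euclidean algorithm on (481, 54) — divide until remainder is 0:
  481 = 8 · 54 + 49
  54 = 1 · 49 + 5
  49 = 9 · 5 + 4
  5 = 1 · 4 + 1
  4 = 4 · 1 + 0
gcd(481, 54) = 1.
Track Bezout coefficients alongside the remainders: start with r₀ = 481 = a·1 + b·0 (s = 1, t = 0) and r₁ = 54 = a·0 + b·1 (s = 0, t = 1); each new remainder r_{k+1} = r_{k-1} − q_k·r_k inherits s_{k+1} = s_{k-1} − q_k·s_k, t_{k+1} = t_{k-1} − q_k·t_k, so r_k = a·s_k + b·t_k at every step:
  q = 8: r = 49, s = 1 − 8·0 = 1, t = 0 − 8·1 = -8  (check: 481·1 + 54·(-8) = 49)
  q = 1: r = 5, s = 0 − 1·1 = -1, t = 1 − 1·(-8) = 9  (check: 481·(-1) + 54·9 = 5)
  q = 9: r = 4, s = 1 − 9·(-1) = 10, t = -8 − 9·9 = -89  (check: 481·10 + 54·(-89) = 4)
  q = 1: r = 1, s = -1 − 1·10 = -11, t = 9 − 1·(-89) = 98  (check: 481·(-11) + 54·98 = 1)
The row with r = 1 (the gcd) gives the Bezout coefficients s = -11, t = 98.
Result: 481 · (-11) + 54 · (98) = 1.

gcd(481, 54) = 1; s = -11, t = 98 (check: 481·(-11) + 54·98 = 1).


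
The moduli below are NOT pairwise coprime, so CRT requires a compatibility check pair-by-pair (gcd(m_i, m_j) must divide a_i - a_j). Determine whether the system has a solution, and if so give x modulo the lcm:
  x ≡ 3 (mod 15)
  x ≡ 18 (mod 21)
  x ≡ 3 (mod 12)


Moduli 15, 21, 12 are not pairwise coprime, so CRT works modulo lcm(m_i) when all pairwise compatibility conditions hold.
Pairwise compatibility: gcd(m_i, m_j) must divide a_i - a_j for every pair.
Merge one congruence at a time:
  Start: x ≡ 3 (mod 15).
  Combine with x ≡ 18 (mod 21): gcd(15, 21) = 3; 18 - 3 = 15, which IS divisible by 3, so compatible.
    Write x = 3 + 15·t and substitute into x ≡ 18 (mod 21): 15·t ≡ 18 − 3 = 15 (mod 21).
    Divide the congruence (and modulus) by g = 3: 5·t ≡ 5 (mod 7).
    The inverse of 5 mod 7 is 3 (since 5·3 = 15 = 2·7 + 1), so t ≡ 3·5 = 15 ≡ 1 (mod 7).
    Then x = 3 + 15·1 = 18, valid modulo lcm(15, 21) = 105: x ≡ 18 (mod 105).
  Combine with x ≡ 3 (mod 12): gcd(105, 12) = 3; 3 - 18 = -15, which IS divisible by 3, so compatible.
    Write x = 18 + 105·t and substitute into x ≡ 3 (mod 12): 105·t ≡ 3 − 18 = -15 (mod 12).
    Divide the congruence (and modulus) by g = 3: 35·t ≡ -5 (mod 4).
    Reduce coefficients mod 4: 3·t ≡ 3 (mod 4).
    The inverse of 3 mod 4 is 3 (since 3·3 = 9 = 2·4 + 1), so t ≡ 3·3 = 9 ≡ 1 (mod 4).
    Then x = 18 + 105·1 = 123, valid modulo lcm(105, 12) = 420: x ≡ 123 (mod 420).
Verify: 123 mod 15 = 3, 123 mod 21 = 18, 123 mod 12 = 3.

x ≡ 123 (mod 420).


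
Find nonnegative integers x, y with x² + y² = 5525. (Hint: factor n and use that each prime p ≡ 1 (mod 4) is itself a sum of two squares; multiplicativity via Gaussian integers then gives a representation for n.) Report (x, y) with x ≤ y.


Step 1: Factor n = 5525 = 5^2 · 13 · 17.
Step 2: Check the mod-4 condition on each prime factor: 5 ≡ 1 (mod 4), exponent 2; 13 ≡ 1 (mod 4), exponent 1; 17 ≡ 1 (mod 4), exponent 1.
All primes ≡ 3 (mod 4) appear to even exponent (or don't appear), so by the two-squares theorem n IS expressible as a sum of two squares.
Step 3: Build a representation. Group n = k² · m with k = 5 and m = 13 · 17 = 221 (a product of primes ≡ 1 (mod 4)); a representation of m scales to one of n via (k·x)² + (k·y)² = k²(x² + y²). Each prime p ≡ 1 (mod 4) is itself a sum of two squares; find a² by testing p − a² for a perfect square:
  13: 13 − 1² = 12, 13 − 2² = 9 = 3² ⇒ 13 = 2² + 3².
  17: 17 − 1² = 16 = 4² ⇒ 17 = 1² + 4².
  Combine using the Brahmagupta–Fibonacci identity (a² + b²)(c² + d²) = (ac − bd)² + (ad + bc)² = (ac + bd)² + (ad − bc)²:
  13 · 17 = 221: from (2² + 3²)(1² + 4²), take (2·1 − 3·4, 2·4 + 3·1) = (2 − 12, 8 + 3) = (-10, 11); dropping signs (only squares matter) gives (10, 11); check 10² + 11² = 100 + 121 = 221 ✓.
  Scale by k = 5: (5·10, 5·11) = (50, 55).
Step 4: Order so x ≤ y and verify: 50² + 55² = 2500 + 3025 = 5525 = n. ✓

n = 5525 = 50² + 55² (one valid representation with x ≤ y).


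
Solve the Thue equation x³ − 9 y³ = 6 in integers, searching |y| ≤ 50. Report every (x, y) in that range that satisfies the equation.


The equation is x³ - 9y³ = 6. For fixed y, x³ = 9·y³ + 6, so a solution requires the RHS to be a perfect cube.
Strategy: iterate y from -50 to 50, compute RHS = 9·y³ + 6, and check whether it is a (positive or negative) perfect cube.
Check small values of y:
  y = 0: RHS = 6 is not a perfect cube.
  y = 1: RHS = 15 is not a perfect cube.
  y = -1: RHS = -3 is not a perfect cube.
  y = 2: RHS = 78 is not a perfect cube.
  y = -2: RHS = -66 is not a perfect cube.
  y = 3: RHS = 249 is not a perfect cube.
  y = -3: RHS = -237 is not a perfect cube.
Continuing the search up to |y| = 50 finds no solutions either.
No (x, y) in the scanned range satisfies the equation.

No integer solutions with |y| ≤ 50.


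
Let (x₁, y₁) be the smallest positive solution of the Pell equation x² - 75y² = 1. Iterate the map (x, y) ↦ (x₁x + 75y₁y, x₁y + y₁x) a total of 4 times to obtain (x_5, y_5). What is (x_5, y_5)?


Step 1: Find the fundamental solution (x₁, y₁) of x² - 75y² = 1.
  Expand √75 as a continued fraction. a₀ = ⌊√75⌋ = 8; iterate m_{k+1} = d_k·a_k − m_k, d_{k+1} = (75 − m_{k+1}²)/d_k, a_{k+1} = ⌊(a₀ + m_{k+1})/d_{k+1}⌋ (starting m₀ = 0, d₀ = 1), with convergents p_k = a_k·p_{k-1} + p_{k-2}, q_k = a_k·q_{k-1} + q_{k-2} (p₋₁ = 1, q₋₁ = 0):
  k = 0: a₀ = 8; p₀/q₀ = 8/1; p₀² − 75·q₀² = 64 − 75 = -11.
  k = 1: m = 8, d = 11, a = ⌊(8 + 8)/11⌋ = 1; p/q = (1·8 + 1)/(1·1 + 0) = 9/1; p² − 75·q² = 81 − 75 = 6.
  k = 2: m = 3, d = 6, a = ⌊(8 + 3)/6⌋ = 1; p/q = (1·9 + 8)/(1·1 + 1) = 17/2; p² − 75·q² = 289 − 300 = -11.
  k = 3: m = 3, d = 11, a = ⌊(8 + 3)/11⌋ = 1; p/q = (1·17 + 9)/(1·2 + 1) = 26/3; p² − 75·q² = 676 − 675 = 1.
  The first convergent with p² − 75·q² = 1 gives the fundamental solution (x₁, y₁) = (26, 3).
Step 2: Apply the recurrence (x_{n+1}, y_{n+1}) = (x₁x_n + 75y₁y_n, x₁y_n + y₁x_n) repeatedly.
  From (x_1, y_1) = (26, 3): x_2 = 26·26 + 75·3·3 = 1351; y_2 = 26·3 + 3·26 = 156.
  From (x_2, y_2) = (1351, 156): x_3 = 26·1351 + 75·3·156 = 70226; y_3 = 26·156 + 3·1351 = 8109.
  From (x_3, y_3) = (70226, 8109): x_4 = 26·70226 + 75·3·8109 = 3650401; y_4 = 26·8109 + 3·70226 = 421512.
  From (x_4, y_4) = (3650401, 421512): x_5 = 26·3650401 + 75·3·421512 = 189750626; y_5 = 26·421512 + 3·3650401 = 21910515.
Step 3: Verify x_5² - 75·y_5² = 36005300067391876 - 36005300067391875 = 1 (should be 1). ✓

(x_1, y_1) = (26, 3); (x_5, y_5) = (189750626, 21910515).


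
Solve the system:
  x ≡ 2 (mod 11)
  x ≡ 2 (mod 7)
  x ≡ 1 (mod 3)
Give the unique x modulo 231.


Moduli 11, 7, 3 are pairwise coprime; by CRT there is a unique solution modulo M = 11 · 7 · 3 = 231.
Solve pairwise, accumulating the modulus:
  Start with x ≡ 2 (mod 11).
  Combine with x ≡ 2 (mod 7): since gcd(11, 7) = 1, we get a unique residue mod 77.
    Write x = 2 + 11·t and substitute into x ≡ 2 (mod 7): 11·t ≡ 2 − 2 = 0 (mod 7).
    Reduce coefficients mod 7: 4·t ≡ 0 (mod 7).
    The inverse of 4 mod 7 is 2 (since 4·2 = 8 = 1·7 + 1), so t ≡ 2·0 = 0 ≡ 0 (mod 7).
    Then x = 2 + 11·0 = 2, valid modulo lcm(11, 7) = 77: x ≡ 2 (mod 77).
  Combine with x ≡ 1 (mod 3): since gcd(77, 3) = 1, we get a unique residue mod 231.
    Write x = 2 + 77·t and substitute into x ≡ 1 (mod 3): 77·t ≡ 1 − 2 = -1 (mod 3).
    Reduce coefficients mod 3: 2·t ≡ 2 (mod 3).
    The inverse of 2 mod 3 is 2 (since 2·2 = 4 = 1·3 + 1), so t ≡ 2·2 = 4 ≡ 1 (mod 3).
    Then x = 2 + 77·1 = 79, valid modulo lcm(77, 3) = 231: x ≡ 79 (mod 231).
Verify: 79 mod 11 = 2 ✓, 79 mod 7 = 2 ✓, 79 mod 3 = 1 ✓.

x ≡ 79 (mod 231).


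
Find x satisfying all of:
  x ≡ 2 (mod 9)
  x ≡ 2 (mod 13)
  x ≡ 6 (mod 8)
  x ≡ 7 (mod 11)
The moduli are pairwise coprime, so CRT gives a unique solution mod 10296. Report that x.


Product of moduli M = 9 · 13 · 8 · 11 = 10296.
Merge one congruence at a time:
  Start: x ≡ 2 (mod 9).
  Combine with x ≡ 2 (mod 13); new modulus lcm = 117.
    Write x = 2 + 9·t and substitute into x ≡ 2 (mod 13): 9·t ≡ 2 − 2 = 0 (mod 13).
    The inverse of 9 mod 13 is 3 (since 9·3 = 27 = 2·13 + 1), so t ≡ 3·0 = 0 ≡ 0 (mod 13).
    Then x = 2 + 9·0 = 2, valid modulo lcm(9, 13) = 117: x ≡ 2 (mod 117).
  Combine with x ≡ 6 (mod 8); new modulus lcm = 936.
    Write x = 2 + 117·t and substitute into x ≡ 6 (mod 8): 117·t ≡ 6 − 2 = 4 (mod 8).
    Reduce coefficients mod 8: 5·t ≡ 4 (mod 8).
    The inverse of 5 mod 8 is 5 (since 5·5 = 25 = 3·8 + 1), so t ≡ 5·4 = 20 ≡ 4 (mod 8).
    Then x = 2 + 117·4 = 470, valid modulo lcm(117, 8) = 936: x ≡ 470 (mod 936).
  Combine with x ≡ 7 (mod 11); new modulus lcm = 10296.
    Write x = 470 + 936·t and substitute into x ≡ 7 (mod 11): 936·t ≡ 7 − 470 = -463 (mod 11).
    Reduce coefficients mod 11: 1·t ≡ 10 (mod 11).
    So t ≡ 10 (mod 11).
    Then x = 470 + 936·10 = 9830, valid modulo lcm(936, 11) = 10296: x ≡ 9830 (mod 10296).
Verify against each original: 9830 mod 9 = 2, 9830 mod 13 = 2, 9830 mod 8 = 6, 9830 mod 11 = 7.

x ≡ 9830 (mod 10296).


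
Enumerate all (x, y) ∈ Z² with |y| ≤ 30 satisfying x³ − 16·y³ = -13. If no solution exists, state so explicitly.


The equation is x³ - 16y³ = -13. For fixed y, x³ = 16·y³ − 13, so a solution requires the RHS to be a perfect cube.
Strategy: iterate y from -30 to 30, compute RHS = 16·y³ − 13, and check whether it is a (positive or negative) perfect cube.
Check small values of y:
  y = 0: RHS = -13 is not a perfect cube.
  y = 1: RHS = 3 is not a perfect cube.
  y = -1: RHS = -29 is not a perfect cube.
  y = 2: RHS = 115 is not a perfect cube.
  y = -2: RHS = -141 is not a perfect cube.
  y = 3: RHS = 419 is not a perfect cube.
  y = -3: RHS = -445 is not a perfect cube.
Continuing the search up to |y| = 30 finds no solutions either.
No (x, y) in the scanned range satisfies the equation.

No integer solutions with |y| ≤ 30.


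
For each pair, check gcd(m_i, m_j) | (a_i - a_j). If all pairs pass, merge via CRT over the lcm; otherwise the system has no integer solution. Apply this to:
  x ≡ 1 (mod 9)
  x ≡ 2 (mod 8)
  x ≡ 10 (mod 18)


Moduli 9, 8, 18 are not pairwise coprime, so CRT works modulo lcm(m_i) when all pairwise compatibility conditions hold.
Pairwise compatibility: gcd(m_i, m_j) must divide a_i - a_j for every pair.
Merge one congruence at a time:
  Start: x ≡ 1 (mod 9).
  Combine with x ≡ 2 (mod 8): gcd(9, 8) = 1; 2 - 1 = 1, which IS divisible by 1, so compatible.
    Write x = 1 + 9·t and substitute into x ≡ 2 (mod 8): 9·t ≡ 2 − 1 = 1 (mod 8).
    Reduce coefficients mod 8: 1·t ≡ 1 (mod 8).
    So t ≡ 1 (mod 8).
    Then x = 1 + 9·1 = 10, valid modulo lcm(9, 8) = 72: x ≡ 10 (mod 72).
  Combine with x ≡ 10 (mod 18): gcd(72, 18) = 18; 10 - 10 = 0, which IS divisible by 18, so compatible.
    Write x = 10 + 72·t and substitute into x ≡ 10 (mod 18): 72·t ≡ 10 − 10 = 0 (mod 18).
    Divide the congruence (and modulus) by g = 18: 4·t ≡ 0 (mod 1).
    Modulo 1 every t works; take t = 0.
    Then x = 10 + 72·0 = 10, valid modulo lcm(72, 18) = 72: x ≡ 10 (mod 72).
Verify: 10 mod 9 = 1, 10 mod 8 = 2, 10 mod 18 = 10.

x ≡ 10 (mod 72).


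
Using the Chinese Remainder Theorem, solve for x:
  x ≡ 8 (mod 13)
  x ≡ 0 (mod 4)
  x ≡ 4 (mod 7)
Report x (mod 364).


Moduli 13, 4, 7 are pairwise coprime; by CRT there is a unique solution modulo M = 13 · 4 · 7 = 364.
Solve pairwise, accumulating the modulus:
  Start with x ≡ 8 (mod 13).
  Combine with x ≡ 0 (mod 4): since gcd(13, 4) = 1, we get a unique residue mod 52.
    Write x = 8 + 13·t and substitute into x ≡ 0 (mod 4): 13·t ≡ 0 − 8 = -8 (mod 4).
    Reduce coefficients mod 4: 1·t ≡ 0 (mod 4).
    So t ≡ 0 (mod 4).
    Then x = 8 + 13·0 = 8, valid modulo lcm(13, 4) = 52: x ≡ 8 (mod 52).
  Combine with x ≡ 4 (mod 7): since gcd(52, 7) = 1, we get a unique residue mod 364.
    Write x = 8 + 52·t and substitute into x ≡ 4 (mod 7): 52·t ≡ 4 − 8 = -4 (mod 7).
    Reduce coefficients mod 7: 3·t ≡ 3 (mod 7).
    The inverse of 3 mod 7 is 5 (since 3·5 = 15 = 2·7 + 1), so t ≡ 5·3 = 15 ≡ 1 (mod 7).
    Then x = 8 + 52·1 = 60, valid modulo lcm(52, 7) = 364: x ≡ 60 (mod 364).
Verify: 60 mod 13 = 8 ✓, 60 mod 4 = 0 ✓, 60 mod 7 = 4 ✓.

x ≡ 60 (mod 364).


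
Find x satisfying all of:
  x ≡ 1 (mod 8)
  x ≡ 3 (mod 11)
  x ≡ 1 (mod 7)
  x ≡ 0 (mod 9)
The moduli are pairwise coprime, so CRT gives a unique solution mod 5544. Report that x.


Product of moduli M = 8 · 11 · 7 · 9 = 5544.
Merge one congruence at a time:
  Start: x ≡ 1 (mod 8).
  Combine with x ≡ 3 (mod 11); new modulus lcm = 88.
    Write x = 1 + 8·t and substitute into x ≡ 3 (mod 11): 8·t ≡ 3 − 1 = 2 (mod 11).
    The inverse of 8 mod 11 is 7 (since 8·7 = 56 = 5·11 + 1), so t ≡ 7·2 = 14 ≡ 3 (mod 11).
    Then x = 1 + 8·3 = 25, valid modulo lcm(8, 11) = 88: x ≡ 25 (mod 88).
  Combine with x ≡ 1 (mod 7); new modulus lcm = 616.
    Write x = 25 + 88·t and substitute into x ≡ 1 (mod 7): 88·t ≡ 1 − 25 = -24 (mod 7).
    Reduce coefficients mod 7: 4·t ≡ 4 (mod 7).
    The inverse of 4 mod 7 is 2 (since 4·2 = 8 = 1·7 + 1), so t ≡ 2·4 = 8 ≡ 1 (mod 7).
    Then x = 25 + 88·1 = 113, valid modulo lcm(88, 7) = 616: x ≡ 113 (mod 616).
  Combine with x ≡ 0 (mod 9); new modulus lcm = 5544.
    Write x = 113 + 616·t and substitute into x ≡ 0 (mod 9): 616·t ≡ 0 − 113 = -113 (mod 9).
    Reduce coefficients mod 9: 4·t ≡ 4 (mod 9).
    The inverse of 4 mod 9 is 7 (since 4·7 = 28 = 3·9 + 1), so t ≡ 7·4 = 28 ≡ 1 (mod 9).
    Then x = 113 + 616·1 = 729, valid modulo lcm(616, 9) = 5544: x ≡ 729 (mod 5544).
Verify against each original: 729 mod 8 = 1, 729 mod 11 = 3, 729 mod 7 = 1, 729 mod 9 = 0.

x ≡ 729 (mod 5544).


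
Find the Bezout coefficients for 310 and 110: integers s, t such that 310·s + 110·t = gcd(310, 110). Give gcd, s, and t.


Euclidean algorithm on (310, 110) — divide until remainder is 0:
  310 = 2 · 110 + 90
  110 = 1 · 90 + 20
  90 = 4 · 20 + 10
  20 = 2 · 10 + 0
gcd(310, 110) = 10.
Track Bezout coefficients alongside the remainders: start with r₀ = 310 = a·1 + b·0 (s = 1, t = 0) and r₁ = 110 = a·0 + b·1 (s = 0, t = 1); each new remainder r_{k+1} = r_{k-1} − q_k·r_k inherits s_{k+1} = s_{k-1} − q_k·s_k, t_{k+1} = t_{k-1} − q_k·t_k, so r_k = a·s_k + b·t_k at every step:
  q = 2: r = 90, s = 1 − 2·0 = 1, t = 0 − 2·1 = -2  (check: 310·1 + 110·(-2) = 90)
  q = 1: r = 20, s = 0 − 1·1 = -1, t = 1 − 1·(-2) = 3  (check: 310·(-1) + 110·3 = 20)
  q = 4: r = 10, s = 1 − 4·(-1) = 5, t = -2 − 4·3 = -14  (check: 310·5 + 110·(-14) = 10)
The row with r = 10 (the gcd) gives the Bezout coefficients s = 5, t = -14.
Result: 310 · (5) + 110 · (-14) = 10.

gcd(310, 110) = 10; s = 5, t = -14 (check: 310·5 + 110·(-14) = 10).


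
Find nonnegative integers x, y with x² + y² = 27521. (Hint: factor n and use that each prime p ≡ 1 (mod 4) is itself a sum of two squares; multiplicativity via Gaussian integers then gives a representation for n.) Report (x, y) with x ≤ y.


Step 1: Factor n = 27521 = 13 · 29 · 73.
Step 2: Check the mod-4 condition on each prime factor: 13 ≡ 1 (mod 4), exponent 1; 29 ≡ 1 (mod 4), exponent 1; 73 ≡ 1 (mod 4), exponent 1.
All primes ≡ 3 (mod 4) appear to even exponent (or don't appear), so by the two-squares theorem n IS expressible as a sum of two squares.
Step 3: Build a representation. Here n = 13 · 29 · 73 is a product of primes ≡ 1 (mod 4). Each prime p ≡ 1 (mod 4) is itself a sum of two squares; find a² by testing p − a² for a perfect square:
  13: 13 − 1² = 12, 13 − 2² = 9 = 3² ⇒ 13 = 2² + 3².
  29: 29 − 1² = 28, 29 − 2² = 25 = 5² ⇒ 29 = 2² + 5².
  73: 73 − 1² = 72, 73 − 2² = 69, 73 − 3² = 64 = 8² ⇒ 73 = 3² + 8².
  Combine using the Brahmagupta–Fibonacci identity (a² + b²)(c² + d²) = (ac − bd)² + (ad + bc)² = (ac + bd)² + (ad − bc)²:
  13 · 29 = 377: from (2² + 3²)(2² + 5²), take (2·2 − 3·5, 2·5 + 3·2) = (4 − 15, 10 + 6) = (-11, 16); dropping signs (only squares matter) gives (11, 16); check 11² + 16² = 121 + 256 = 377 ✓.
  377 · 73 = 27521: from (11² + 16²)(3² + 8²), take (11·3 − 16·8, 11·8 + 16·3) = (33 − 128, 88 + 48) = (-95, 136); dropping signs (only squares matter) gives (95, 136); check 95² + 136² = 9025 + 18496 = 27521 ✓.
Step 4: Order so x ≤ y and verify: 95² + 136² = 9025 + 18496 = 27521 = n. ✓

n = 27521 = 95² + 136² (one valid representation with x ≤ y).


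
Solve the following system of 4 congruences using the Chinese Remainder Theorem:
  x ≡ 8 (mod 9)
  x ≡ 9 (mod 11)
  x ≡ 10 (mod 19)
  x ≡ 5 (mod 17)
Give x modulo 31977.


Product of moduli M = 9 · 11 · 19 · 17 = 31977.
Merge one congruence at a time:
  Start: x ≡ 8 (mod 9).
  Combine with x ≡ 9 (mod 11); new modulus lcm = 99.
    Write x = 8 + 9·t and substitute into x ≡ 9 (mod 11): 9·t ≡ 9 − 8 = 1 (mod 11).
    The inverse of 9 mod 11 is 5 (since 9·5 = 45 = 4·11 + 1), so t ≡ 5·1 = 5 ≡ 5 (mod 11).
    Then x = 8 + 9·5 = 53, valid modulo lcm(9, 11) = 99: x ≡ 53 (mod 99).
  Combine with x ≡ 10 (mod 19); new modulus lcm = 1881.
    Write x = 53 + 99·t and substitute into x ≡ 10 (mod 19): 99·t ≡ 10 − 53 = -43 (mod 19).
    Reduce coefficients mod 19: 4·t ≡ 14 (mod 19).
    The inverse of 4 mod 19 is 5 (since 4·5 = 20 = 1·19 + 1), so t ≡ 5·14 = 70 ≡ 13 (mod 19).
    Then x = 53 + 99·13 = 1340, valid modulo lcm(99, 19) = 1881: x ≡ 1340 (mod 1881).
  Combine with x ≡ 5 (mod 17); new modulus lcm = 31977.
    Write x = 1340 + 1881·t and substitute into x ≡ 5 (mod 17): 1881·t ≡ 5 − 1340 = -1335 (mod 17).
    Reduce coefficients mod 17: 11·t ≡ 8 (mod 17).
    The inverse of 11 mod 17 is 14 (since 11·14 = 154 = 9·17 + 1), so t ≡ 14·8 = 112 ≡ 10 (mod 17).
    Then x = 1340 + 1881·10 = 20150, valid modulo lcm(1881, 17) = 31977: x ≡ 20150 (mod 31977).
Verify against each original: 20150 mod 9 = 8, 20150 mod 11 = 9, 20150 mod 19 = 10, 20150 mod 17 = 5.

x ≡ 20150 (mod 31977).


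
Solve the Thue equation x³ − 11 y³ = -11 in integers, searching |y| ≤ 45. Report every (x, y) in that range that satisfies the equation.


The equation is x³ - 11y³ = -11. For fixed y, x³ = 11·y³ − 11, so a solution requires the RHS to be a perfect cube.
Strategy: iterate y from -45 to 45, compute RHS = 11·y³ − 11, and check whether it is a (positive or negative) perfect cube.
Check small values of y:
  y = 0: RHS = -11 is not a perfect cube.
  y = 1: RHS = 0 = (0)³ ⇒ x = 0 works.
  y = -1: RHS = -22 is not a perfect cube.
  y = 2: RHS = 77 is not a perfect cube.
  y = -2: RHS = -99 is not a perfect cube.
  y = 3: RHS = 286 is not a perfect cube.
  y = -3: RHS = -308 is not a perfect cube.
Continuing the search up to |y| = 45 finds no further solutions beyond those listed.
Collected solutions: (0, 1).

Solutions (with |y| ≤ 45): (0, 1).


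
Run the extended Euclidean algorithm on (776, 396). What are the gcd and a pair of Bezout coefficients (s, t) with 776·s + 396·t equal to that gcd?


Euclidean algorithm on (776, 396) — divide until remainder is 0:
  776 = 1 · 396 + 380
  396 = 1 · 380 + 16
  380 = 23 · 16 + 12
  16 = 1 · 12 + 4
  12 = 3 · 4 + 0
gcd(776, 396) = 4.
Track Bezout coefficients alongside the remainders: start with r₀ = 776 = a·1 + b·0 (s = 1, t = 0) and r₁ = 396 = a·0 + b·1 (s = 0, t = 1); each new remainder r_{k+1} = r_{k-1} − q_k·r_k inherits s_{k+1} = s_{k-1} − q_k·s_k, t_{k+1} = t_{k-1} − q_k·t_k, so r_k = a·s_k + b·t_k at every step:
  q = 1: r = 380, s = 1 − 1·0 = 1, t = 0 − 1·1 = -1  (check: 776·1 + 396·(-1) = 380)
  q = 1: r = 16, s = 0 − 1·1 = -1, t = 1 − 1·(-1) = 2  (check: 776·(-1) + 396·2 = 16)
  q = 23: r = 12, s = 1 − 23·(-1) = 24, t = -1 − 23·2 = -47  (check: 776·24 + 396·(-47) = 12)
  q = 1: r = 4, s = -1 − 1·24 = -25, t = 2 − 1·(-47) = 49  (check: 776·(-25) + 396·49 = 4)
The row with r = 4 (the gcd) gives the Bezout coefficients s = -25, t = 49.
Result: 776 · (-25) + 396 · (49) = 4.

gcd(776, 396) = 4; s = -25, t = 49 (check: 776·(-25) + 396·49 = 4).


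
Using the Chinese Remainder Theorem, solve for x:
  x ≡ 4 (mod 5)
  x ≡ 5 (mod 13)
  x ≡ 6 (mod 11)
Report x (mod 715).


Moduli 5, 13, 11 are pairwise coprime; by CRT there is a unique solution modulo M = 5 · 13 · 11 = 715.
Solve pairwise, accumulating the modulus:
  Start with x ≡ 4 (mod 5).
  Combine with x ≡ 5 (mod 13): since gcd(5, 13) = 1, we get a unique residue mod 65.
    Write x = 4 + 5·t and substitute into x ≡ 5 (mod 13): 5·t ≡ 5 − 4 = 1 (mod 13).
    The inverse of 5 mod 13 is 8 (since 5·8 = 40 = 3·13 + 1), so t ≡ 8·1 = 8 ≡ 8 (mod 13).
    Then x = 4 + 5·8 = 44, valid modulo lcm(5, 13) = 65: x ≡ 44 (mod 65).
  Combine with x ≡ 6 (mod 11): since gcd(65, 11) = 1, we get a unique residue mod 715.
    Write x = 44 + 65·t and substitute into x ≡ 6 (mod 11): 65·t ≡ 6 − 44 = -38 (mod 11).
    Reduce coefficients mod 11: 10·t ≡ 6 (mod 11).
    The inverse of 10 mod 11 is 10 (since 10·10 = 100 = 9·11 + 1), so t ≡ 10·6 = 60 ≡ 5 (mod 11).
    Then x = 44 + 65·5 = 369, valid modulo lcm(65, 11) = 715: x ≡ 369 (mod 715).
Verify: 369 mod 5 = 4 ✓, 369 mod 13 = 5 ✓, 369 mod 11 = 6 ✓.

x ≡ 369 (mod 715).


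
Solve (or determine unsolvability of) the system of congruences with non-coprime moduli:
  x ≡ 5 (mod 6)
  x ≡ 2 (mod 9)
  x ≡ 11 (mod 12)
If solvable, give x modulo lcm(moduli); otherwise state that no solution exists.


Moduli 6, 9, 12 are not pairwise coprime, so CRT works modulo lcm(m_i) when all pairwise compatibility conditions hold.
Pairwise compatibility: gcd(m_i, m_j) must divide a_i - a_j for every pair.
Merge one congruence at a time:
  Start: x ≡ 5 (mod 6).
  Combine with x ≡ 2 (mod 9): gcd(6, 9) = 3; 2 - 5 = -3, which IS divisible by 3, so compatible.
    Write x = 5 + 6·t and substitute into x ≡ 2 (mod 9): 6·t ≡ 2 − 5 = -3 (mod 9).
    Divide the congruence (and modulus) by g = 3: 2·t ≡ -1 (mod 3).
    Reduce coefficients mod 3: 2·t ≡ 2 (mod 3).
    The inverse of 2 mod 3 is 2 (since 2·2 = 4 = 1·3 + 1), so t ≡ 2·2 = 4 ≡ 1 (mod 3).
    Then x = 5 + 6·1 = 11, valid modulo lcm(6, 9) = 18: x ≡ 11 (mod 18).
  Combine with x ≡ 11 (mod 12): gcd(18, 12) = 6; 11 - 11 = 0, which IS divisible by 6, so compatible.
    Write x = 11 + 18·t and substitute into x ≡ 11 (mod 12): 18·t ≡ 11 − 11 = 0 (mod 12).
    Divide the congruence (and modulus) by g = 6: 3·t ≡ 0 (mod 2).
    Reduce coefficients mod 2: 1·t ≡ 0 (mod 2).
    So t ≡ 0 (mod 2).
    Then x = 11 + 18·0 = 11, valid modulo lcm(18, 12) = 36: x ≡ 11 (mod 36).
Verify: 11 mod 6 = 5, 11 mod 9 = 2, 11 mod 12 = 11.

x ≡ 11 (mod 36).


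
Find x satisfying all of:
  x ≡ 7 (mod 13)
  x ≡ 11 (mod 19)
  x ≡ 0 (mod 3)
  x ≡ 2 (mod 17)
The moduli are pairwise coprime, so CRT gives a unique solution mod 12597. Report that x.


Product of moduli M = 13 · 19 · 3 · 17 = 12597.
Merge one congruence at a time:
  Start: x ≡ 7 (mod 13).
  Combine with x ≡ 11 (mod 19); new modulus lcm = 247.
    Write x = 7 + 13·t and substitute into x ≡ 11 (mod 19): 13·t ≡ 11 − 7 = 4 (mod 19).
    The inverse of 13 mod 19 is 3 (since 13·3 = 39 = 2·19 + 1), so t ≡ 3·4 = 12 ≡ 12 (mod 19).
    Then x = 7 + 13·12 = 163, valid modulo lcm(13, 19) = 247: x ≡ 163 (mod 247).
  Combine with x ≡ 0 (mod 3); new modulus lcm = 741.
    Write x = 163 + 247·t and substitute into x ≡ 0 (mod 3): 247·t ≡ 0 − 163 = -163 (mod 3).
    Reduce coefficients mod 3: 1·t ≡ 2 (mod 3).
    So t ≡ 2 (mod 3).
    Then x = 163 + 247·2 = 657, valid modulo lcm(247, 3) = 741: x ≡ 657 (mod 741).
  Combine with x ≡ 2 (mod 17); new modulus lcm = 12597.
    Write x = 657 + 741·t and substitute into x ≡ 2 (mod 17): 741·t ≡ 2 − 657 = -655 (mod 17).
    Reduce coefficients mod 17: 10·t ≡ 8 (mod 17).
    The inverse of 10 mod 17 is 12 (since 10·12 = 120 = 7·17 + 1), so t ≡ 12·8 = 96 ≡ 11 (mod 17).
    Then x = 657 + 741·11 = 8808, valid modulo lcm(741, 17) = 12597: x ≡ 8808 (mod 12597).
Verify against each original: 8808 mod 13 = 7, 8808 mod 19 = 11, 8808 mod 3 = 0, 8808 mod 17 = 2.

x ≡ 8808 (mod 12597).


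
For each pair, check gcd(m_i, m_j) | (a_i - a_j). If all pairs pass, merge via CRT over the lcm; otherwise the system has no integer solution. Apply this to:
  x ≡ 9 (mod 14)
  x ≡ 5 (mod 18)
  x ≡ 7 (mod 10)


Moduli 14, 18, 10 are not pairwise coprime, so CRT works modulo lcm(m_i) when all pairwise compatibility conditions hold.
Pairwise compatibility: gcd(m_i, m_j) must divide a_i - a_j for every pair.
Merge one congruence at a time:
  Start: x ≡ 9 (mod 14).
  Combine with x ≡ 5 (mod 18): gcd(14, 18) = 2; 5 - 9 = -4, which IS divisible by 2, so compatible.
    Write x = 9 + 14·t and substitute into x ≡ 5 (mod 18): 14·t ≡ 5 − 9 = -4 (mod 18).
    Divide the congruence (and modulus) by g = 2: 7·t ≡ -2 (mod 9).
    Reduce coefficients mod 9: 7·t ≡ 7 (mod 9).
    The inverse of 7 mod 9 is 4 (since 7·4 = 28 = 3·9 + 1), so t ≡ 4·7 = 28 ≡ 1 (mod 9).
    Then x = 9 + 14·1 = 23, valid modulo lcm(14, 18) = 126: x ≡ 23 (mod 126).
  Combine with x ≡ 7 (mod 10): gcd(126, 10) = 2; 7 - 23 = -16, which IS divisible by 2, so compatible.
    Write x = 23 + 126·t and substitute into x ≡ 7 (mod 10): 126·t ≡ 7 − 23 = -16 (mod 10).
    Divide the congruence (and modulus) by g = 2: 63·t ≡ -8 (mod 5).
    Reduce coefficients mod 5: 3·t ≡ 2 (mod 5).
    The inverse of 3 mod 5 is 2 (since 3·2 = 6 = 1·5 + 1), so t ≡ 2·2 = 4 ≡ 4 (mod 5).
    Then x = 23 + 126·4 = 527, valid modulo lcm(126, 10) = 630: x ≡ 527 (mod 630).
Verify: 527 mod 14 = 9, 527 mod 18 = 5, 527 mod 10 = 7.

x ≡ 527 (mod 630).


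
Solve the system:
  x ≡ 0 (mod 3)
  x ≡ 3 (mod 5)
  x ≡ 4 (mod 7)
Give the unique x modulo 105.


Moduli 3, 5, 7 are pairwise coprime; by CRT there is a unique solution modulo M = 3 · 5 · 7 = 105.
Solve pairwise, accumulating the modulus:
  Start with x ≡ 0 (mod 3).
  Combine with x ≡ 3 (mod 5): since gcd(3, 5) = 1, we get a unique residue mod 15.
    Write x = 0 + 3·t and substitute into x ≡ 3 (mod 5): 3·t ≡ 3 − 0 = 3 (mod 5).
    The inverse of 3 mod 5 is 2 (since 3·2 = 6 = 1·5 + 1), so t ≡ 2·3 = 6 ≡ 1 (mod 5).
    Then x = 0 + 3·1 = 3, valid modulo lcm(3, 5) = 15: x ≡ 3 (mod 15).
  Combine with x ≡ 4 (mod 7): since gcd(15, 7) = 1, we get a unique residue mod 105.
    Write x = 3 + 15·t and substitute into x ≡ 4 (mod 7): 15·t ≡ 4 − 3 = 1 (mod 7).
    Reduce coefficients mod 7: 1·t ≡ 1 (mod 7).
    So t ≡ 1 (mod 7).
    Then x = 3 + 15·1 = 18, valid modulo lcm(15, 7) = 105: x ≡ 18 (mod 105).
Verify: 18 mod 3 = 0 ✓, 18 mod 5 = 3 ✓, 18 mod 7 = 4 ✓.

x ≡ 18 (mod 105).


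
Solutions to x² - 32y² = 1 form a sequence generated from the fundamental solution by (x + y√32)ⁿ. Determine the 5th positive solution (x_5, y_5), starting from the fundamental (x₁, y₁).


Step 1: Find the fundamental solution (x₁, y₁) of x² - 32y² = 1.
  Expand √32 as a continued fraction. a₀ = ⌊√32⌋ = 5; iterate m_{k+1} = d_k·a_k − m_k, d_{k+1} = (32 − m_{k+1}²)/d_k, a_{k+1} = ⌊(a₀ + m_{k+1})/d_{k+1}⌋ (starting m₀ = 0, d₀ = 1), with convergents p_k = a_k·p_{k-1} + p_{k-2}, q_k = a_k·q_{k-1} + q_{k-2} (p₋₁ = 1, q₋₁ = 0):
  k = 0: a₀ = 5; p₀/q₀ = 5/1; p₀² − 32·q₀² = 25 − 32 = -7.
  k = 1: m = 5, d = 7, a = ⌊(5 + 5)/7⌋ = 1; p/q = (1·5 + 1)/(1·1 + 0) = 6/1; p² − 32·q² = 36 − 32 = 4.
  k = 2: m = 2, d = 4, a = ⌊(5 + 2)/4⌋ = 1; p/q = (1·6 + 5)/(1·1 + 1) = 11/2; p² − 32·q² = 121 − 128 = -7.
  k = 3: m = 2, d = 7, a = ⌊(5 + 2)/7⌋ = 1; p/q = (1·11 + 6)/(1·2 + 1) = 17/3; p² − 32·q² = 289 − 288 = 1.
  The first convergent with p² − 32·q² = 1 gives the fundamental solution (x₁, y₁) = (17, 3).
Step 2: Apply the recurrence (x_{n+1}, y_{n+1}) = (x₁x_n + 32y₁y_n, x₁y_n + y₁x_n) repeatedly.
  From (x_1, y_1) = (17, 3): x_2 = 17·17 + 32·3·3 = 577; y_2 = 17·3 + 3·17 = 102.
  From (x_2, y_2) = (577, 102): x_3 = 17·577 + 32·3·102 = 19601; y_3 = 17·102 + 3·577 = 3465.
  From (x_3, y_3) = (19601, 3465): x_4 = 17·19601 + 32·3·3465 = 665857; y_4 = 17·3465 + 3·19601 = 117708.
  From (x_4, y_4) = (665857, 117708): x_5 = 17·665857 + 32·3·117708 = 22619537; y_5 = 17·117708 + 3·665857 = 3998607.
Step 3: Verify x_5² - 32·y_5² = 511643454094369 - 511643454094368 = 1 (should be 1). ✓

(x_1, y_1) = (17, 3); (x_5, y_5) = (22619537, 3998607).


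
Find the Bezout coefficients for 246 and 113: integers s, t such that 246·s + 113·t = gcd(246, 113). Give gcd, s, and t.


Euclidean algorithm on (246, 113) — divide until remainder is 0:
  246 = 2 · 113 + 20
  113 = 5 · 20 + 13
  20 = 1 · 13 + 7
  13 = 1 · 7 + 6
  7 = 1 · 6 + 1
  6 = 6 · 1 + 0
gcd(246, 113) = 1.
Track Bezout coefficients alongside the remainders: start with r₀ = 246 = a·1 + b·0 (s = 1, t = 0) and r₁ = 113 = a·0 + b·1 (s = 0, t = 1); each new remainder r_{k+1} = r_{k-1} − q_k·r_k inherits s_{k+1} = s_{k-1} − q_k·s_k, t_{k+1} = t_{k-1} − q_k·t_k, so r_k = a·s_k + b·t_k at every step:
  q = 2: r = 20, s = 1 − 2·0 = 1, t = 0 − 2·1 = -2  (check: 246·1 + 113·(-2) = 20)
  q = 5: r = 13, s = 0 − 5·1 = -5, t = 1 − 5·(-2) = 11  (check: 246·(-5) + 113·11 = 13)
  q = 1: r = 7, s = 1 − 1·(-5) = 6, t = -2 − 1·11 = -13  (check: 246·6 + 113·(-13) = 7)
  q = 1: r = 6, s = -5 − 1·6 = -11, t = 11 − 1·(-13) = 24  (check: 246·(-11) + 113·24 = 6)
  q = 1: r = 1, s = 6 − 1·(-11) = 17, t = -13 − 1·24 = -37  (check: 246·17 + 113·(-37) = 1)
The row with r = 1 (the gcd) gives the Bezout coefficients s = 17, t = -37.
Result: 246 · (17) + 113 · (-37) = 1.

gcd(246, 113) = 1; s = 17, t = -37 (check: 246·17 + 113·(-37) = 1).


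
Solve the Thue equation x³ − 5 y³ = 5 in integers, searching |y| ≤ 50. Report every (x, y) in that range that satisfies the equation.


The equation is x³ - 5y³ = 5. For fixed y, x³ = 5·y³ + 5, so a solution requires the RHS to be a perfect cube.
Strategy: iterate y from -50 to 50, compute RHS = 5·y³ + 5, and check whether it is a (positive or negative) perfect cube.
Check small values of y:
  y = 0: RHS = 5 is not a perfect cube.
  y = 1: RHS = 10 is not a perfect cube.
  y = -1: RHS = 0 = (0)³ ⇒ x = 0 works.
  y = 2: RHS = 45 is not a perfect cube.
  y = -2: RHS = -35 is not a perfect cube.
  y = 3: RHS = 140 is not a perfect cube.
  y = -3: RHS = -130 is not a perfect cube.
Continuing the search up to |y| = 50 finds no further solutions beyond those listed.
Collected solutions: (0, -1).

Solutions (with |y| ≤ 50): (0, -1).


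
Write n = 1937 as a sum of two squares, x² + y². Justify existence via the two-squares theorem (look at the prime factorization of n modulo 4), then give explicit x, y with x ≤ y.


Step 1: Factor n = 1937 = 13 · 149.
Step 2: Check the mod-4 condition on each prime factor: 13 ≡ 1 (mod 4), exponent 1; 149 ≡ 1 (mod 4), exponent 1.
All primes ≡ 3 (mod 4) appear to even exponent (or don't appear), so by the two-squares theorem n IS expressible as a sum of two squares.
Step 3: Build a representation. Here n = 13 · 149 is a product of primes ≡ 1 (mod 4). Each prime p ≡ 1 (mod 4) is itself a sum of two squares; find a² by testing p − a² for a perfect square:
  13: 13 − 1² = 12, 13 − 2² = 9 = 3² ⇒ 13 = 2² + 3².
  149: 149 − 1² = 148, 149 − 2² = 145, 149 − 3² = 140, 149 − 4² = 133, 149 − 5² = 124, 149 − 6² = 113, 149 − 7² = 100 = 10² ⇒ 149 = 7² + 10².
  Combine using the Brahmagupta–Fibonacci identity (a² + b²)(c² + d²) = (ac − bd)² + (ad + bc)² = (ac + bd)² + (ad − bc)²:
  13 · 149 = 1937: from (2² + 3²)(7² + 10²), take (2·7 − 3·10, 2·10 + 3·7) = (14 − 30, 20 + 21) = (-16, 41); dropping signs (only squares matter) gives (16, 41); check 16² + 41² = 256 + 1681 = 1937 ✓.
Step 4: Order so x ≤ y and verify: 16² + 41² = 256 + 1681 = 1937 = n. ✓

n = 1937 = 16² + 41² (one valid representation with x ≤ y).


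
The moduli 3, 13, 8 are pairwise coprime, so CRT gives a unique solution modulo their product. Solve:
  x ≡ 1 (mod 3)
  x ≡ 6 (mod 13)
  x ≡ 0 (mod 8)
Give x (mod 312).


Moduli 3, 13, 8 are pairwise coprime; by CRT there is a unique solution modulo M = 3 · 13 · 8 = 312.
Solve pairwise, accumulating the modulus:
  Start with x ≡ 1 (mod 3).
  Combine with x ≡ 6 (mod 13): since gcd(3, 13) = 1, we get a unique residue mod 39.
    Write x = 1 + 3·t and substitute into x ≡ 6 (mod 13): 3·t ≡ 6 − 1 = 5 (mod 13).
    The inverse of 3 mod 13 is 9 (since 3·9 = 27 = 2·13 + 1), so t ≡ 9·5 = 45 ≡ 6 (mod 13).
    Then x = 1 + 3·6 = 19, valid modulo lcm(3, 13) = 39: x ≡ 19 (mod 39).
  Combine with x ≡ 0 (mod 8): since gcd(39, 8) = 1, we get a unique residue mod 312.
    Write x = 19 + 39·t and substitute into x ≡ 0 (mod 8): 39·t ≡ 0 − 19 = -19 (mod 8).
    Reduce coefficients mod 8: 7·t ≡ 5 (mod 8).
    The inverse of 7 mod 8 is 7 (since 7·7 = 49 = 6·8 + 1), so t ≡ 7·5 = 35 ≡ 3 (mod 8).
    Then x = 19 + 39·3 = 136, valid modulo lcm(39, 8) = 312: x ≡ 136 (mod 312).
Verify: 136 mod 3 = 1 ✓, 136 mod 13 = 6 ✓, 136 mod 8 = 0 ✓.

x ≡ 136 (mod 312).


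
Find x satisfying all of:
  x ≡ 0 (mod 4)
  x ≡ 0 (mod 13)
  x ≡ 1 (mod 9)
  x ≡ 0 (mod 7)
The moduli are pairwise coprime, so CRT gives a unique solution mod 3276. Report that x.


Product of moduli M = 4 · 13 · 9 · 7 = 3276.
Merge one congruence at a time:
  Start: x ≡ 0 (mod 4).
  Combine with x ≡ 0 (mod 13); new modulus lcm = 52.
    Write x = 0 + 4·t and substitute into x ≡ 0 (mod 13): 4·t ≡ 0 − 0 = 0 (mod 13).
    The inverse of 4 mod 13 is 10 (since 4·10 = 40 = 3·13 + 1), so t ≡ 10·0 = 0 ≡ 0 (mod 13).
    Then x = 0 + 4·0 = 0, valid modulo lcm(4, 13) = 52: x ≡ 0 (mod 52).
  Combine with x ≡ 1 (mod 9); new modulus lcm = 468.
    Write x = 0 + 52·t and substitute into x ≡ 1 (mod 9): 52·t ≡ 1 − 0 = 1 (mod 9).
    Reduce coefficients mod 9: 7·t ≡ 1 (mod 9).
    The inverse of 7 mod 9 is 4 (since 7·4 = 28 = 3·9 + 1), so t ≡ 4·1 = 4 ≡ 4 (mod 9).
    Then x = 0 + 52·4 = 208, valid modulo lcm(52, 9) = 468: x ≡ 208 (mod 468).
  Combine with x ≡ 0 (mod 7); new modulus lcm = 3276.
    Write x = 208 + 468·t and substitute into x ≡ 0 (mod 7): 468·t ≡ 0 − 208 = -208 (mod 7).
    Reduce coefficients mod 7: 6·t ≡ 2 (mod 7).
    The inverse of 6 mod 7 is 6 (since 6·6 = 36 = 5·7 + 1), so t ≡ 6·2 = 12 ≡ 5 (mod 7).
    Then x = 208 + 468·5 = 2548, valid modulo lcm(468, 7) = 3276: x ≡ 2548 (mod 3276).
Verify against each original: 2548 mod 4 = 0, 2548 mod 13 = 0, 2548 mod 9 = 1, 2548 mod 7 = 0.

x ≡ 2548 (mod 3276).


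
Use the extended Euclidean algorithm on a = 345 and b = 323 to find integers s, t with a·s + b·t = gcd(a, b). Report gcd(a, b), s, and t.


Euclidean algorithm on (345, 323) — divide until remainder is 0:
  345 = 1 · 323 + 22
  323 = 14 · 22 + 15
  22 = 1 · 15 + 7
  15 = 2 · 7 + 1
  7 = 7 · 1 + 0
gcd(345, 323) = 1.
Track Bezout coefficients alongside the remainders: start with r₀ = 345 = a·1 + b·0 (s = 1, t = 0) and r₁ = 323 = a·0 + b·1 (s = 0, t = 1); each new remainder r_{k+1} = r_{k-1} − q_k·r_k inherits s_{k+1} = s_{k-1} − q_k·s_k, t_{k+1} = t_{k-1} − q_k·t_k, so r_k = a·s_k + b·t_k at every step:
  q = 1: r = 22, s = 1 − 1·0 = 1, t = 0 − 1·1 = -1  (check: 345·1 + 323·(-1) = 22)
  q = 14: r = 15, s = 0 − 14·1 = -14, t = 1 − 14·(-1) = 15  (check: 345·(-14) + 323·15 = 15)
  q = 1: r = 7, s = 1 − 1·(-14) = 15, t = -1 − 1·15 = -16  (check: 345·15 + 323·(-16) = 7)
  q = 2: r = 1, s = -14 − 2·15 = -44, t = 15 − 2·(-16) = 47  (check: 345·(-44) + 323·47 = 1)
The row with r = 1 (the gcd) gives the Bezout coefficients s = -44, t = 47.
Result: 345 · (-44) + 323 · (47) = 1.

gcd(345, 323) = 1; s = -44, t = 47 (check: 345·(-44) + 323·47 = 1).


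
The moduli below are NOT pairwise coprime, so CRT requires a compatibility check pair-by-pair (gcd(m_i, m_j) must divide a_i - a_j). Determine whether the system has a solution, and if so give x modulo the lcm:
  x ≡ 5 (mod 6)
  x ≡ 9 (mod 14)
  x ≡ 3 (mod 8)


Moduli 6, 14, 8 are not pairwise coprime, so CRT works modulo lcm(m_i) when all pairwise compatibility conditions hold.
Pairwise compatibility: gcd(m_i, m_j) must divide a_i - a_j for every pair.
Merge one congruence at a time:
  Start: x ≡ 5 (mod 6).
  Combine with x ≡ 9 (mod 14): gcd(6, 14) = 2; 9 - 5 = 4, which IS divisible by 2, so compatible.
    Write x = 5 + 6·t and substitute into x ≡ 9 (mod 14): 6·t ≡ 9 − 5 = 4 (mod 14).
    Divide the congruence (and modulus) by g = 2: 3·t ≡ 2 (mod 7).
    The inverse of 3 mod 7 is 5 (since 3·5 = 15 = 2·7 + 1), so t ≡ 5·2 = 10 ≡ 3 (mod 7).
    Then x = 5 + 6·3 = 23, valid modulo lcm(6, 14) = 42: x ≡ 23 (mod 42).
  Combine with x ≡ 3 (mod 8): gcd(42, 8) = 2; 3 - 23 = -20, which IS divisible by 2, so compatible.
    Write x = 23 + 42·t and substitute into x ≡ 3 (mod 8): 42·t ≡ 3 − 23 = -20 (mod 8).
    Divide the congruence (and modulus) by g = 2: 21·t ≡ -10 (mod 4).
    Reduce coefficients mod 4: 1·t ≡ 2 (mod 4).
    So t ≡ 2 (mod 4).
    Then x = 23 + 42·2 = 107, valid modulo lcm(42, 8) = 168: x ≡ 107 (mod 168).
Verify: 107 mod 6 = 5, 107 mod 14 = 9, 107 mod 8 = 3.

x ≡ 107 (mod 168).


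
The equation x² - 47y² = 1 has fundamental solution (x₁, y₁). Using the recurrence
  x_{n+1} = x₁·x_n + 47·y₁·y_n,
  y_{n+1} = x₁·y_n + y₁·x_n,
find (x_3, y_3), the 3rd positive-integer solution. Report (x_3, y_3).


Step 1: Find the fundamental solution (x₁, y₁) of x² - 47y² = 1.
  Expand √47 as a continued fraction. a₀ = ⌊√47⌋ = 6; iterate m_{k+1} = d_k·a_k − m_k, d_{k+1} = (47 − m_{k+1}²)/d_k, a_{k+1} = ⌊(a₀ + m_{k+1})/d_{k+1}⌋ (starting m₀ = 0, d₀ = 1), with convergents p_k = a_k·p_{k-1} + p_{k-2}, q_k = a_k·q_{k-1} + q_{k-2} (p₋₁ = 1, q₋₁ = 0):
  k = 0: a₀ = 6; p₀/q₀ = 6/1; p₀² − 47·q₀² = 36 − 47 = -11.
  k = 1: m = 6, d = 11, a = ⌊(6 + 6)/11⌋ = 1; p/q = (1·6 + 1)/(1·1 + 0) = 7/1; p² − 47·q² = 49 − 47 = 2.
  k = 2: m = 5, d = 2, a = ⌊(6 + 5)/2⌋ = 5; p/q = (5·7 + 6)/(5·1 + 1) = 41/6; p² − 47·q² = 1681 − 1692 = -11.
  k = 3: m = 5, d = 11, a = ⌊(6 + 5)/11⌋ = 1; p/q = (1·41 + 7)/(1·6 + 1) = 48/7; p² − 47·q² = 2304 − 2303 = 1.
  The first convergent with p² − 47·q² = 1 gives the fundamental solution (x₁, y₁) = (48, 7).
Step 2: Apply the recurrence (x_{n+1}, y_{n+1}) = (x₁x_n + 47y₁y_n, x₁y_n + y₁x_n) repeatedly.
  From (x_1, y_1) = (48, 7): x_2 = 48·48 + 47·7·7 = 4607; y_2 = 48·7 + 7·48 = 672.
  From (x_2, y_2) = (4607, 672): x_3 = 48·4607 + 47·7·672 = 442224; y_3 = 48·672 + 7·4607 = 64505.
Step 3: Verify x_3² - 47·y_3² = 195562066176 - 195562066175 = 1 (should be 1). ✓

(x_1, y_1) = (48, 7); (x_3, y_3) = (442224, 64505).


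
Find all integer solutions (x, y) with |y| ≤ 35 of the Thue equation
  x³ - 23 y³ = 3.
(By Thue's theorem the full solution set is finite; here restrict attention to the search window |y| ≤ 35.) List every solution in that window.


The equation is x³ - 23y³ = 3. For fixed y, x³ = 23·y³ + 3, so a solution requires the RHS to be a perfect cube.
Strategy: iterate y from -35 to 35, compute RHS = 23·y³ + 3, and check whether it is a (positive or negative) perfect cube.
Check small values of y:
  y = 0: RHS = 3 is not a perfect cube.
  y = 1: RHS = 26 is not a perfect cube.
  y = -1: RHS = -20 is not a perfect cube.
  y = 2: RHS = 187 is not a perfect cube.
  y = -2: RHS = -181 is not a perfect cube.
  y = 3: RHS = 624 is not a perfect cube.
  y = -3: RHS = -618 is not a perfect cube.
Continuing the search up to |y| = 35 finds no solutions either.
No (x, y) in the scanned range satisfies the equation.

No integer solutions with |y| ≤ 35.
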